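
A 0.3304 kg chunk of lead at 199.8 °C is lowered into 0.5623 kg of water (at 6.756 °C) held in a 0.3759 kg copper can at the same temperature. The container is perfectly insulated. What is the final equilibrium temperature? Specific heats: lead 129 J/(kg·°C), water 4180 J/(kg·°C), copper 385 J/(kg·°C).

T_f ≈ 10.0 °C

Energy conservation, ΣQ = 0:
0.3304*129*(T − 199.8) + 0.5623*4180*(T − 6.756) + 0.3759*385*(T − 6.756) = 0
42.62(T − 199.8) + 2350.4(T − 6.756) + 144.72(T − 6.756) = 0
2537.8 T = 25373
T = 25373/2537.8 ≈ 10.00 °C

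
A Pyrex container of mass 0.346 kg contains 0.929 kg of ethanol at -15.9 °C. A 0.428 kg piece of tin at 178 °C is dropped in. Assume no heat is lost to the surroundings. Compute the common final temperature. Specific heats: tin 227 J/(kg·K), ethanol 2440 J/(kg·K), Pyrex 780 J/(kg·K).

With ΣQ=0 the equilibrium temperature is the m·c-weighted mean:
T_f = (97.16×178 + 2266.8×(-15.9) + 269.88×(-15.9)) / (97.16 + 2266.8 + 269.88)
    = -23039 / 2633.8 ≈ -8.75 °C

T_f ≈ -8.7 °C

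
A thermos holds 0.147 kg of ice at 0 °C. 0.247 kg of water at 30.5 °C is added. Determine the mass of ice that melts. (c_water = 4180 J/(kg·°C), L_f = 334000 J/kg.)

Cooling the water to 0 °C releases 0.247·4180·30.5 = 31490 J.
Melting all 0.147 kg of ice would need 0.147·334000 = 49098 J.
That's not enough to melt it all — equilibrium is at 0 °C with ice remaining.
Mass melted = 31490/334000 ≈ 0.09428 kg.

m_melted ≈ 0.0943 kg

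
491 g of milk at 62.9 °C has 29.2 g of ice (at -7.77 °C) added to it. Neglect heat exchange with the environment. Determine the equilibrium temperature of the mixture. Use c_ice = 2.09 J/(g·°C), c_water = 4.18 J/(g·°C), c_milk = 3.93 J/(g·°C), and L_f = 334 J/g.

T_f ≈ 54.2 °C

Heat gained plus heat lost sum to zero:
ice -7.77→0 °C: 29.2·2.09·7.77 = 474.19; latent heat to melt: 29.2·334 = 9752.8; warm the meltwater: 122.06 T; milk: 1929.6(T − 62.9)
2051.7 T = 121374 − 10227 = 111147
T ≈ 54.17 °C (positive, so assuming full melt was valid).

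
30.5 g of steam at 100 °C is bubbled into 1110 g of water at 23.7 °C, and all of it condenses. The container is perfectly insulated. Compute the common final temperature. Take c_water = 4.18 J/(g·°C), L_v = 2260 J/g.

T_f ≈ 40.2 °C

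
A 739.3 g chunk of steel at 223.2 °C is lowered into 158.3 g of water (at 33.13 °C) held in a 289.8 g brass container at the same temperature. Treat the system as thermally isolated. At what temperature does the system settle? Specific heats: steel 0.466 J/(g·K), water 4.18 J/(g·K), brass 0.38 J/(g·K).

T_f ≈ 91.8 °C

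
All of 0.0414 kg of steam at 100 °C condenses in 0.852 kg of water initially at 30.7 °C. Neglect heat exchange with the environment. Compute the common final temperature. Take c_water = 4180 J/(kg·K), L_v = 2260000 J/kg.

T_f ≈ 59.0 °C

Energy balance with sensible and latent terms:
latent heat released on condensation: 0.0414×2260000 = 93564; condensed water 100 °C→T: 173.05(T − 100); original water: 3561.4(T − 30.7)
3734.4 T = 93564 + 17305 + 109334 = 220203
T ≈ 58.97 °C, under the boiling point, so the assumption holds.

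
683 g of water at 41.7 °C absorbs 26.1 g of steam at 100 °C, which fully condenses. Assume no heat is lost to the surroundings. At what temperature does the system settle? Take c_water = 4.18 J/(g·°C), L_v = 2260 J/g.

T_f ≈ 63.7 °C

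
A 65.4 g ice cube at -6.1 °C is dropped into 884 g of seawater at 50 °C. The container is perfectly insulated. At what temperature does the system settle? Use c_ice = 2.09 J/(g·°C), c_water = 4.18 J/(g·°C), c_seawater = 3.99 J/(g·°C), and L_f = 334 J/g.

Energy conservation, ΣQ = 0:
warm ice to 0 °C: 65.4×2.09×(0 − (-6.1)) = 833.78; fusion: m_ice L_f = 65.4×334 = 21844; warm the meltwater: 273.37 T; seawater cools: 884×3.99×(T − 50) = 3527.2(T − 50)
3800.5 T = 176358 − 22677 = 153681
T ≈ 40.44 °C (positive, so assuming full melt was valid).

T_f ≈ 40.4 °C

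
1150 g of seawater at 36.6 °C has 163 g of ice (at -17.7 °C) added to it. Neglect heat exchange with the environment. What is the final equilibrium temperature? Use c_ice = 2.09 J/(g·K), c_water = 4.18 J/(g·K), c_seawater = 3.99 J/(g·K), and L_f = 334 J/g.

T_f ≈ 20.4 °C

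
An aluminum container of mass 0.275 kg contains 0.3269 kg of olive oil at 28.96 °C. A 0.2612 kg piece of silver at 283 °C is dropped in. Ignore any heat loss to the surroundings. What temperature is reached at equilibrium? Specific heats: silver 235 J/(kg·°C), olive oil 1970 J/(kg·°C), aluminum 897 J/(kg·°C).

T_f ≈ 45.3 °C

Taking heat into each body as positive, Σ m c ΔT = 0:
0.2612*235*(T − 283) + 0.3269*1970*(T − 28.96) + 0.275*897*(T − 28.96) = 0
61.38(T − 283) + 643.99(T − 28.96) + 246.68(T − 28.96) = 0
(61.38 + 643.99 + 246.68) T = 61.38*283 + 643.99*28.96 + 246.68*28.96
T = 43165/952.05 ≈ 45.34 °C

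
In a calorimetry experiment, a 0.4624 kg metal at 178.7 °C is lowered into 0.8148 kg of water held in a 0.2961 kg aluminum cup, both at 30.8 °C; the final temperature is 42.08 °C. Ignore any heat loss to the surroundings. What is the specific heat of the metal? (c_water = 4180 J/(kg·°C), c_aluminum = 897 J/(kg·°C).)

Let T be the final temperature. ΣQ_i = 0:
0.4624·c·(42.08 − 178.7) + 0.8148·4180·(42.08 − 30.8) + 0.2961·897·(42.08 − 30.8) = 0
-63.17 c = -41414
c = -41414/-63.17 ≈ 655.6 J/(kg·°C)

c ≈ 656 J/(kg·°C)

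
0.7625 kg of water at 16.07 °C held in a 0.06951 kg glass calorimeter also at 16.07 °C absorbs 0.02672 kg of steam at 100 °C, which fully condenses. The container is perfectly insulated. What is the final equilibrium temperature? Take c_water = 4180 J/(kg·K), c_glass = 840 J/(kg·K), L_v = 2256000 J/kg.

T_f ≈ 36.8 °C

Sum of m c ΔT and latent-heat terms is zero:
condense steam: −0.02672×2256000 = −60280
  condensate cools 100→T: 0.02672×4180×(T − 100) = 111.69(T − 100)
  original water: 3187.2(T − 16.07)
  cup: 58.39(T − 16.07)
3357.3 T = 60280 + 11169 + 52157 = 123607
T ≈ 36.82 °C (< 100 °C, so full condensation is consistent).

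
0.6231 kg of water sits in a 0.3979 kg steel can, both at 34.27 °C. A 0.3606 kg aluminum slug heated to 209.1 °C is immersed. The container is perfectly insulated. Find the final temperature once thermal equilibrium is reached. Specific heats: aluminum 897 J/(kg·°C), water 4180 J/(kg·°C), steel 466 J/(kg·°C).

T_f ≈ 52.4 °C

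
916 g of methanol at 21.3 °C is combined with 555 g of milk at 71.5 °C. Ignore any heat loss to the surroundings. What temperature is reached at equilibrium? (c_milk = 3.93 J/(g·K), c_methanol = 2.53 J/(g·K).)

Set heat shed by the hot body equal to heat absorbed by the cold body:
555*3.93*(71.5 − T) = 916*2.53*(T − 21.3)
2181.2(71.5 − T) = 2317.5(T − 21.3)
4498.6 T = 205315  ⇒  T ≈ 45.64 °C

T_f ≈ 45.6 °C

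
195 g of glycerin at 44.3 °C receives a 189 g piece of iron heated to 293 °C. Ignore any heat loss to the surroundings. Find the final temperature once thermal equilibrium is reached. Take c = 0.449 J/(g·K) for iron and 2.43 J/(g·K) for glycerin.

Heat lost by the iron equals heat gained by the glycerin:
189*0.449*(293 − T) = 195*2.43*(T − 44.3)
84.86(293 − T) = 473.85(T − 44.3)
558.71 T = 45856  ⇒  T ≈ 82.07 °C

T_f ≈ 82.1 °C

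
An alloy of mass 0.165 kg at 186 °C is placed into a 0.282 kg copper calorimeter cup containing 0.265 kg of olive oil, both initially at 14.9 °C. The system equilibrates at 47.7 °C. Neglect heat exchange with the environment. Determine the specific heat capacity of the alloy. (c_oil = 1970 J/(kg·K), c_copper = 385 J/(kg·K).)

c ≈ 906 J/(kg·K)

Heat gained plus heat lost sum to zero:
0.165×c×(47.7 − 186) + 0.265×1970×(47.7 − 14.9) + 0.282×385×(47.7 − 14.9) = 0
-22.82 c = -20684
c = -20684/-22.82 ≈ 906.4 J/(kg·K)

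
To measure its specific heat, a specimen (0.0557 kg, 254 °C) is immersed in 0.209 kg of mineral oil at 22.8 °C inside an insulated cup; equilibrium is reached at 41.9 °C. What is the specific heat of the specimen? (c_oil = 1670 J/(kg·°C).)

Taking heat into each body as positive, Σ m c ΔT = 0:
0.0557×c×(41.9 − 254) + 0.209×1670×(41.9 − 22.8) = 0
-11.81 c = -6666.5
c = -6666.5/-11.81 ≈ 564.3 J/(kg·°C)

c ≈ 564 J/(kg·°C)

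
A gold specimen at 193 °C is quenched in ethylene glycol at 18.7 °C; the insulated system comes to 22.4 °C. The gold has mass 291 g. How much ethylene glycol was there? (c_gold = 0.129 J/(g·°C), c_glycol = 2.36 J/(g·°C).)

Heat lost by the gold = heat gained by the glycol:
291×0.129×(193 − 22.4) = m×2.36×(22.4 − 18.7)
8.732 m = 6404.2  ⇒  m ≈ 733.4 g

m ≈ 733 g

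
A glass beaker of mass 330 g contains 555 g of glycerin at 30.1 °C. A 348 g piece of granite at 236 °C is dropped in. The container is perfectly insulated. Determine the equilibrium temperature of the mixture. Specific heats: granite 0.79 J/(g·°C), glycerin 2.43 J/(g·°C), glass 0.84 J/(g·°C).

Net heat exchanged in the isolated system is zero:
348·0.79·(T − 236) + 555·2.43·(T − 30.1) + 330·0.84·(T − 30.1) = 0
274.92(T − 236) + 1348.7(T − 30.1) + 277.2(T − 30.1) = 0
1900.8 T = 113819
T ≈ 59.88 °C

T_f ≈ 59.9 °C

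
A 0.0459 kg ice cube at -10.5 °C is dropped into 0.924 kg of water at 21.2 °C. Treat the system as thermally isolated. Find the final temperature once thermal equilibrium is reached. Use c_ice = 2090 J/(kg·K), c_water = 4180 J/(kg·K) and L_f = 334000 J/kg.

T_f ≈ 16.2 °C

Energy balance with sensible and latent terms:
warm ice to 0 °C: 0.0459·2090·(0 − (-10.5)) = 1007.3; fusion: m_ice L_f = 0.0459·334000 = 15331; warm the meltwater: 191.86 T; water cools: 0.924·4180·(T − 21.2) = 3862.3(T − 21.2)
4054.2 T = 81881 − 16338 = 65543
T ≈ 16.17 °C (positive, so assuming full melt was valid).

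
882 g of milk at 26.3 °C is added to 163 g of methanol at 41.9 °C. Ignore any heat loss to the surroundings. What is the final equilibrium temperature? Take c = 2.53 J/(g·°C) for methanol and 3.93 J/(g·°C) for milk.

T_f ≈ 28.0 °C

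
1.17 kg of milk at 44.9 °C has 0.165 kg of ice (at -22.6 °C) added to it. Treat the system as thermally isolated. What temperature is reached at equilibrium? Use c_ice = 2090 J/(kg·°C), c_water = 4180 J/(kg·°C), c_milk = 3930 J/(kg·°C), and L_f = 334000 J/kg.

Energy balance with sensible and latent terms:
ice -22.6→0 °C: 0.165·2090·22.6 = 7793.6; latent heat to melt: 0.165·334000 = 55110; warm the meltwater: 689.7 T; milk cools: 1.17·3930·(T − 44.9) = 4598.1(T − 44.9)
5287.8 T = 206455 − 62904 = 143551
T ≈ 27.15 °C. Since T > 0 °C, the all-ice-melts assumption holds.

T_f ≈ 27.1 °C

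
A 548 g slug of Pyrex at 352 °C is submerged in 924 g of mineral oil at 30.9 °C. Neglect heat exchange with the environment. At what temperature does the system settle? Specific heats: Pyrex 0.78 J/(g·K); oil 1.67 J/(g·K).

T_f ≈ 100.6 °C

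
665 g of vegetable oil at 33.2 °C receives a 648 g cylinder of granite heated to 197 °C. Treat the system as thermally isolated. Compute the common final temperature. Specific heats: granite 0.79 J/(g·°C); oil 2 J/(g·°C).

Taking heat into each body as positive, Σ m c ΔT = 0:
648·0.79·(T − 197) + 665·2·(T − 33.2) = 0
511.92(T − 197) + 1330(T − 33.2) = 0
(511.92 + 1330) T = 511.92·197 + 1330·33.2
T ≈ 78.72 °C

T_f ≈ 78.7 °C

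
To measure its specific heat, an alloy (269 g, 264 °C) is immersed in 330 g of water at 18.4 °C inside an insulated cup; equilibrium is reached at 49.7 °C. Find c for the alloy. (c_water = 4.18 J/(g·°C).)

Conservation of energy gives ΣQ = 0:
269×c×(49.7 − 264) + 330×4.18×(49.7 − 18.4) = 0
-57647 c = -43175
c = -43175/-57647 ≈ 0.749 J/(g·°C)

c ≈ 0.749 J/(g·°C)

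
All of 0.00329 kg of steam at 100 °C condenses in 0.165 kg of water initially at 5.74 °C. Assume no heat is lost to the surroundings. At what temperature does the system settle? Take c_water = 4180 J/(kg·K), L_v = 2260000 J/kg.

T_f ≈ 18.2 °C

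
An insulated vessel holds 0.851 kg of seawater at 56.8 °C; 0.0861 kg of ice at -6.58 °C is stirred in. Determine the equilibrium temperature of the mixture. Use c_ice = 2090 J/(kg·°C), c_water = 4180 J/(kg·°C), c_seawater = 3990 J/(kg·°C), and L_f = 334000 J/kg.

T_f ≈ 43.4 °C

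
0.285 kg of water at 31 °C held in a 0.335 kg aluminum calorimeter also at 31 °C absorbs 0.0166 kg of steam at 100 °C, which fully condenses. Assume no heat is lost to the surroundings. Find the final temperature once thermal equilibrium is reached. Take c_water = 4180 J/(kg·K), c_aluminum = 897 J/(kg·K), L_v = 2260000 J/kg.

Heat gained plus heat lost sum to zero:
latent heat released on condensation: 0.0166×2260000 = 37516
  condensed water 100 °C→T: 69.39(T − 100)
  original water: 1191.3(T − 31)
  aluminum cup: 0.335×897×(T − 31) = 300.5(T − 31)
1561.2 T = 37516 + 6938.8 + 46246 = 90700
T ≈ 58.10 °C (< 100 °C, so full condensation is consistent).

T_f ≈ 58.1 °C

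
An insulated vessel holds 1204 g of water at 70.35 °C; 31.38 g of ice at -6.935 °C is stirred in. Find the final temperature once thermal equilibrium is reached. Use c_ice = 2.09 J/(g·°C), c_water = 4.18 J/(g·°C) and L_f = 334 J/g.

T_f ≈ 66.4 °C

Heat gained plus heat lost sum to zero:
warm ice to 0 °C: 31.38×2.09×(0 − (-6.935)) = 454.83; latent heat to melt: 31.38×334 = 10481; meltwater 0→T: 31.38×4.18×T = 131.17 T; water cools: 1204×4.18×(T − 70.35) = 5032.7(T − 70.35)
5163.9 T = 354052 − 10936 = 343116
T ≈ 66.45 °C. Since T > 0 °C, the all-ice-melts assumption holds.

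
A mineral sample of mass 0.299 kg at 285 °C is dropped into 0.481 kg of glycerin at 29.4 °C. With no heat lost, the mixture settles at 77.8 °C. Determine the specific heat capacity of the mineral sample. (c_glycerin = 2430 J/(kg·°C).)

c ≈ 913 J/(kg·°C)

Setting the total heat transfer to zero:
0.299×c×(77.8 − 285) + 0.481×2430×(77.8 − 29.4) = 0
-61.95 c = -56571
c = -56571/-61.95 ≈ 913.1 J/(kg·°C)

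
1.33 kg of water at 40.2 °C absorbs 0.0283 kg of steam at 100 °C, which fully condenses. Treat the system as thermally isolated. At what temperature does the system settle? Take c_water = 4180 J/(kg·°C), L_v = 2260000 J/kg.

T_f ≈ 52.7 °C

Taking heat into each body as positive, Σ m c ΔT = 0:
steam→water at 100 °C releases m L_v = 0.0283·2260000 = 63958
  condensate cools 100→T: 0.0283·4180·(T − 100) = 118.29(T − 100)
  water warms: 1.33·4180·(T − 40.2) = 5559.4(T − 40.2)
5677.7 T = 63958 + 11829 + 223488 = 299275
T ≈ 52.71 °C, under the boiling point, so the assumption holds.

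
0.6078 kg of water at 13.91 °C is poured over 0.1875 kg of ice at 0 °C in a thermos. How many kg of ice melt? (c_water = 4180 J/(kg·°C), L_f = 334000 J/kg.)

Heat available from the water dropping to 0 °C: 0.6078·4180·13.91 = 35340 J.
Fully melting the ice requires m_ice L_f = 0.1875·334000 = 62625 J.
Since 35340 < 62625 J, not all the ice melts; equilibrium is at 0 °C.
m_melt = 35340 / L_f = 0.1058 kg.

m_melted ≈ 0.106 kg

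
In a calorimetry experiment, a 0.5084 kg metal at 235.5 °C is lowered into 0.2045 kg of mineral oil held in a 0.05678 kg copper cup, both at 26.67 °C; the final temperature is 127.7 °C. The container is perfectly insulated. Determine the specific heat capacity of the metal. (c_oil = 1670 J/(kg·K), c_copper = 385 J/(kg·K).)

c ≈ 670 J/(kg·K)

Heat gained plus heat lost sum to zero:
0.5084·c·(127.7 − 235.5) + 0.2045·1670·(127.7 − 26.67) + 0.05678·385·(127.7 − 26.67) = 0
-54.81 c = -36712
c = -36712/-54.81 ≈ 669.9 J/(kg·K)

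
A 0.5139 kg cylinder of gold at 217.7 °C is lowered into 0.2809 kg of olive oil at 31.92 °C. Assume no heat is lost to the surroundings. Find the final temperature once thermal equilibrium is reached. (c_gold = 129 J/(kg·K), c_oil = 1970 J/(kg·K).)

T_f ≈ 51.8 °C

|Q_gold| = |Q_oil|:
0.5139*129*(217.7 − T) = 0.2809*1970*(T − 31.92)
66.29(217.7 − T) = 553.37(T − 31.92)
619.67 T = 32096  ⇒  T ≈ 51.80 °C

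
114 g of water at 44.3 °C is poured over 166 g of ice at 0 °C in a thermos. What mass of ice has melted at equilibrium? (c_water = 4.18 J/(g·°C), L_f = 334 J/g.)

Heat available from the water dropping to 0 °C: 114×4.18×44.3 = 21110 J.
Melting all 166 g of ice would need 166×334 = 55444 J.
That's not enough to melt it all — equilibrium is at 0 °C with ice remaining.
m_melt = 21110 / L_f = 63.2 g.

m_melted ≈ 63.2 g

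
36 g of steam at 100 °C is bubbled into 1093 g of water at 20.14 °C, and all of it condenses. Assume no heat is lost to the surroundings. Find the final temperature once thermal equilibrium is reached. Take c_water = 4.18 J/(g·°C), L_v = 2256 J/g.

T_f ≈ 39.9 °C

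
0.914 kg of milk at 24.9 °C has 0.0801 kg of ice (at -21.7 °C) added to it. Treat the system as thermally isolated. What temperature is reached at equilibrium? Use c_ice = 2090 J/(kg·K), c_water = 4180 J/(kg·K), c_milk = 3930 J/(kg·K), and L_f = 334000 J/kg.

T_f ≈ 15.0 °C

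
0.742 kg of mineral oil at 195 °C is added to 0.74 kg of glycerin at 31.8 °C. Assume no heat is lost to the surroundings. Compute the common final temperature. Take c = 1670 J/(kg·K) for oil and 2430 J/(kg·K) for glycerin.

T_f ≈ 98.4 °C

Heat gained plus heat lost sum to zero:
0.742*1670*(T − 195) + 0.74*2430*(T − 31.8) = 0
1239.1(T − 195) + 1798.2(T − 31.8) = 0
(1239.1 + 1798.2) T = 1239.1*195 + 1798.2*31.8
T = 298815 / 3037.3 = 98.4 °C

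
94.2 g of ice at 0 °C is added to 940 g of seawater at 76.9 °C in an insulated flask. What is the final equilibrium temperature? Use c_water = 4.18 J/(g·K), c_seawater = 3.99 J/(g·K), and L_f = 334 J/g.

Energy conservation, ΣQ = 0:
latent heat to melt: 94.2·334 = 31463; meltwater 0→T: 94.2·4.18·T = 393.76 T; seawater: 3750.6(T − 76.9)
4144.4 T = 288421 − 31463 = 256958
T ≈ 62.00 °C (positive, so assuming full melt was valid).

T_f ≈ 62.0 °C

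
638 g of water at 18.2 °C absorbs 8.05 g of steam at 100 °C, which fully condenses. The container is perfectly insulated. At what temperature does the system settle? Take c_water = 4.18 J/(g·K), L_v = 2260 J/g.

T_f ≈ 26.0 °C

Sum of m c ΔT and latent-heat terms is zero:
latent heat released on condensation: 8.05×2260 = 18193; condensed water 100 °C→T: 33.65(T − 100); original water: 2666.8(T − 18.2)
2700.5 T = 18193 + 3364.9 + 48536 = 70094
T ≈ 25.96 °C, under the boiling point, so the assumption holds.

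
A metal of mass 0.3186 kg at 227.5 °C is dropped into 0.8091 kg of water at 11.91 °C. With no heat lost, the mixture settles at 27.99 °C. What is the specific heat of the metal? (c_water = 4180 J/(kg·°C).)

c ≈ 856 J/(kg·°C)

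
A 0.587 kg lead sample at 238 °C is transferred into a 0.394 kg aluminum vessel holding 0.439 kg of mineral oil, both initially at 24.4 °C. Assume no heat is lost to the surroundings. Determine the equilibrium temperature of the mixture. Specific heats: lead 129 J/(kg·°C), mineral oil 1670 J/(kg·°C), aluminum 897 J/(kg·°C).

T_f ≈ 38.3 °C

Let T be the final temperature. ΣQ_i = 0:
0.587×129×(T − 238) + 0.439×1670×(T − 24.4) + 0.394×897×(T − 24.4) = 0
1162.3 T = 44534
T = 44534 / 1162.3 = 38.3 °C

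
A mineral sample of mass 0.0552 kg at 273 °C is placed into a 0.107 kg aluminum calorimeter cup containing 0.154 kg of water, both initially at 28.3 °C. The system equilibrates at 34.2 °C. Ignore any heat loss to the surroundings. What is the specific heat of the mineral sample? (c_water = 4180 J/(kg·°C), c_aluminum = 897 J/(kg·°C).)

c ≈ 331 J/(kg·°C)

Conservation of energy gives ΣQ = 0:
0.0552×c×(34.2 − 273) + 0.154×4180×(34.2 − 28.3) + 0.107×897×(34.2 − 28.3) = 0
-13.18 c = -4364.2
c = -4364.2/-13.18 ≈ 331.1 J/(kg·°C)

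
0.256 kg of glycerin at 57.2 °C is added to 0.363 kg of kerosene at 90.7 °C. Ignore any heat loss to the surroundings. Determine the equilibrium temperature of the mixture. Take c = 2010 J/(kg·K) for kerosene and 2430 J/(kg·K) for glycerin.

Energy conservation, ΣQ = 0:
0.363·2010·(T − 90.7) + 0.256·2430·(T − 57.2) = 0
729.63(T − 90.7) + 622.08(T − 57.2) = 0
1351.7 T = 101760
T ≈ 75.28 °C

T_f ≈ 75.3 °C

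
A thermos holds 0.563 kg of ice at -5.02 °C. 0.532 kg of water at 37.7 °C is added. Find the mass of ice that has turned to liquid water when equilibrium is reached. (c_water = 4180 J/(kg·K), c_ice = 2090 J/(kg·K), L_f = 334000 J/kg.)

m_melted ≈ 0.233 kg

Heat available from the water dropping to 0 °C: 0.532×4180×37.7 = 83836 J.
Of that, 0.563×2090×5.02 = 5906.9 J goes to bring the ice to 0 °C, leaving 77929 J.
Fully melting the ice requires m_ice L_f = 0.563×334000 = 188042 J.
Since 77929 < 188042 J, not all the ice melts; equilibrium is at 0 °C.
m_melted×334000 = 77929  ⇒  m_melted ≈ 0.2333 kg.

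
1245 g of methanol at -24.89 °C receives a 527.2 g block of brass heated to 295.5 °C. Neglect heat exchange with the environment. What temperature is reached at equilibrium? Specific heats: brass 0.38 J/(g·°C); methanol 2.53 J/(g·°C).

T_f ≈ -5.7 °C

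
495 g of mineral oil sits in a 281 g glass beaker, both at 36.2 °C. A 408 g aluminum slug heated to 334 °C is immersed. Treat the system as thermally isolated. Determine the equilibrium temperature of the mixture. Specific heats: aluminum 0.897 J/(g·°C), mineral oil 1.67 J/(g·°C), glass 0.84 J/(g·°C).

T_f ≈ 112.5 °C

T_f is the heat-capacity-weighted average of the initial temperatures:
T_f = (365.98·334 + 826.65·36.2 + 236.04·36.2) / (365.98 + 826.65 + 236.04)
    = 160705 / 1428.7 ≈ 112.49 °C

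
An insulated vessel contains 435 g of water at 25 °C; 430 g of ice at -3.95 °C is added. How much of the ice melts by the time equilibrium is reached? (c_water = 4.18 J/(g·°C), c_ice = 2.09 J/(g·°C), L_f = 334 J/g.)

Water can give up m c ΔT = 435·4.18·25 = 45458 J before reaching 0 °C.
Of that, 430·2.09·3.95 = 3549.9 J goes to bring the ice to 0 °C, leaving 41908 J.
Fully melting the ice requires m_ice L_f = 430·334 = 143620 J.
41908 J < 143620 J, so only part of the ice melts and the system sits at 0 °C.
m_melt = 41908 / L_f = 125.5 g.

m_melted ≈ 125 g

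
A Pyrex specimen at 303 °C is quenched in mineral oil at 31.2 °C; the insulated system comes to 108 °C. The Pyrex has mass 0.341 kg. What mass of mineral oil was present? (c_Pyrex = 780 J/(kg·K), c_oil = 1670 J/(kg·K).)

m ≈ 0.404 kg

Energy conservation, ΣQ = 0:
0.341×780×(108 − 303) + m×1670×(108 − 31.2) = 0
128256 m = 51866
m = 51866/128256 ≈ 0.4044 kg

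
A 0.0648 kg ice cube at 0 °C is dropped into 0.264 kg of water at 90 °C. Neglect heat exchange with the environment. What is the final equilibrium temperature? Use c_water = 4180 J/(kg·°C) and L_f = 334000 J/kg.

T_f ≈ 56.5 °C

Taking heat into each body as positive, Σ m c ΔT = 0:
fusion: m_ice L_f = 0.0648×334000 = 21643
  warm the meltwater: 270.86 T
  water cools: 0.264×4180×(T − 90) = 1103.5(T − 90)
1374.4 T = 99317 − 21643 = 77674
T ≈ 56.52 °C — above 0 °C, consistent with complete melting.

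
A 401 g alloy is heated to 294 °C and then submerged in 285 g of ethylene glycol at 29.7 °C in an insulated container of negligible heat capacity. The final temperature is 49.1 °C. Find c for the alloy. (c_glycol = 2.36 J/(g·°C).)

Setting the total heat transfer to zero:
401·c·(49.1 − 294) + 285·2.36·(49.1 − 29.7) = 0
-98205 c = -13048
c = -13048/-98205 ≈ 0.1329 J/(g·°C)

c ≈ 0.133 J/(g·°C)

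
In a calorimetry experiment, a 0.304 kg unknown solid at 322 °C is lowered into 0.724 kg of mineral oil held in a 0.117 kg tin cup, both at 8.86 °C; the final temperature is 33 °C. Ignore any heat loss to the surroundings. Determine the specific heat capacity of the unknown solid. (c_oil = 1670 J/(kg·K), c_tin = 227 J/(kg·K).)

Let T be the final temperature. ΣQ_i = 0:
0.304·c·(33 − 322) + 0.724·1670·(33 − 8.86) + 0.117·227·(33 − 8.86) = 0
-87.86 c = -29828
c = -29828/-87.86 ≈ 339.5 J/(kg·K)

c ≈ 340 J/(kg·K)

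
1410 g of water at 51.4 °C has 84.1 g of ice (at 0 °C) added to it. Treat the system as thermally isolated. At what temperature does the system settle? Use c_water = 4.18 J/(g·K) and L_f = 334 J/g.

T_f ≈ 44.0 °C

Net heat exchanged in the isolated system is zero:
fusion: m_ice L_f = 84.1×334 = 28089
  meltwater 0→T: 84.1×4.18×T = 351.54 T
  water cools: 1410×4.18×(T − 51.4) = 5893.8(T − 51.4)
6245.3 T = 302941 − 28089 = 274852
T ≈ 44.01 °C (positive, so assuming full melt was valid).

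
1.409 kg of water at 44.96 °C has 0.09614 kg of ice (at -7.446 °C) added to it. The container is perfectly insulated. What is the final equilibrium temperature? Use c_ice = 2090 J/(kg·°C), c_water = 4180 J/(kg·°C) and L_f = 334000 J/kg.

Energy conservation, ΣQ = 0:
ice -7.446→0 °C: 0.09614×2090×7.446 = 1496.1
  fusion: m_ice L_f = 0.09614×334000 = 32111
  warm the meltwater: 401.87 T
  water: 5889.6(T − 44.96)
6291.5 T = 264797 − 33607 = 231190
T ≈ 36.75 °C — above 0 °C, consistent with complete melting.

T_f ≈ 36.7 °C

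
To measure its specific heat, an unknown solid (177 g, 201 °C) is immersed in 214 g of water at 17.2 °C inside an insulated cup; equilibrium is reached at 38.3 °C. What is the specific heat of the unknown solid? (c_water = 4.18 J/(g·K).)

c ≈ 0.655 J/(g·K)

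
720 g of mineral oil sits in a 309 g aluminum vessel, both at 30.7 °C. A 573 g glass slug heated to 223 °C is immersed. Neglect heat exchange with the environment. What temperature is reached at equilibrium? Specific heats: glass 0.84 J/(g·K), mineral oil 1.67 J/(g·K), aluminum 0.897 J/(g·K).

T_f is the heat-capacity-weighted average of the initial temperatures:
T_f = (481.32*223 + 1202.4*30.7 + 277.17*30.7) / (481.32 + 1202.4 + 277.17)
    = 152757 / 1960.9 ≈ 77.90 °C

T_f ≈ 77.9 °C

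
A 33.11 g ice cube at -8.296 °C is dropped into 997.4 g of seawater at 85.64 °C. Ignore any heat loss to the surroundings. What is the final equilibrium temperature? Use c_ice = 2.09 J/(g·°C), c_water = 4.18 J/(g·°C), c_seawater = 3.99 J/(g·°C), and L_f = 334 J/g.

T_f ≈ 79.9 °C

Conservation of energy gives ΣQ = 0:
warm ice to 0 °C: 33.11·2.09·(0 − (-8.296)) = 574.08; fusion: m_ice L_f = 33.11·334 = 11059; meltwater 0→T: 33.11·4.18·T = 138.4 T; seawater cools: 997.4·3.99·(T − 85.64) = 3979.6(T − 85.64)
4118 T = 340815 − 11633 = 329182
T ≈ 79.94 °C (positive, so assuming full melt was valid).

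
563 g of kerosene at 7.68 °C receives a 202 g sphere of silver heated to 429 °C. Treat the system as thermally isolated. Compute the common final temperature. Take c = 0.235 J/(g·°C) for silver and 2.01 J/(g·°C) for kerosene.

Net heat exchanged in the isolated system is zero:
202·0.235·(T − 429) + 563·2.01·(T − 7.68) = 0
47.47(T − 429) + 1131.6(T − 7.68) = 0
(47.47 + 1131.6) T = 47.47·429 + 1131.6·7.68
T = 29056/1179.1 ≈ 24.64 °C

T_f ≈ 24.6 °C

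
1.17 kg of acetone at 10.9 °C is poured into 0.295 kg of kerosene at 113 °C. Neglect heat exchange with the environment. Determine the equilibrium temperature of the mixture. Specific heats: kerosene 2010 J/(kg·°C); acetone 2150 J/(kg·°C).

|Q_kerosene| = |Q_acetone|:
0.295·2010·(113 − T) = 1.17·2150·(T − 10.9)
592.95(113 − T) = 2515.5(T − 10.9)
3108.4 T = 94422  ⇒  T ≈ 30.38 °C

T_f ≈ 30.4 °C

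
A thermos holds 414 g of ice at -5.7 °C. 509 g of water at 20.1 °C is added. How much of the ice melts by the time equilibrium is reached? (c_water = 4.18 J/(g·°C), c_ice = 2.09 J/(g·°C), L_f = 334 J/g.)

Heat available from the water dropping to 0 °C: 509×4.18×20.1 = 42765 J.
Of that, 414×2.09×5.7 = 4932 J goes to bring the ice to 0 °C, leaving 37833 J.
Fully melting the ice requires m_ice L_f = 414×334 = 138276 J.
37833 J < 138276 J, so only part of the ice melts and the system sits at 0 °C.
m_melted×334 = 37833  ⇒  m_melted ≈ 113.3 g.

m_melted ≈ 113 g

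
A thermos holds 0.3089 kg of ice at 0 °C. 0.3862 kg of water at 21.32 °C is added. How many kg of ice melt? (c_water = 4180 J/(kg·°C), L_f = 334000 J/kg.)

m_melted ≈ 0.103 kg

Heat available from the water dropping to 0 °C: 0.3862×4180×21.32 = 34417 J.
To melt every bit of ice: 0.3089×334000 = 103173 J.
Since 34417 < 103173 J, not all the ice melts; equilibrium is at 0 °C.
Mass melted = 34417/334000 ≈ 0.103 kg.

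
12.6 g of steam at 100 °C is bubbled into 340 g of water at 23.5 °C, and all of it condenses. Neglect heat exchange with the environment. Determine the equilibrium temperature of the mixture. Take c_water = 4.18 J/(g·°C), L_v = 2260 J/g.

Heat gained plus heat lost sum to zero:
latent heat released on condensation: 12.6×2260 = 28476; condensed water 100 °C→T: 52.67(T − 100); water warms: 340×4.18×(T − 23.5) = 1421.2(T − 23.5)
1473.9 T = 28476 + 5266.8 + 33398 = 67141
T ≈ 45.55 °C, under the boiling point, so the assumption holds.

T_f ≈ 45.6 °C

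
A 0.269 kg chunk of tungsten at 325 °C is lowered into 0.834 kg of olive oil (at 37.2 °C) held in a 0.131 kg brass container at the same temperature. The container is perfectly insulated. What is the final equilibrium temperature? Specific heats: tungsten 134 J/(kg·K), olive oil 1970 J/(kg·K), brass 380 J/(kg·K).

Taking heat into each body as positive, Σ m c ΔT = 0:
0.269·134·(T − 325) + 0.834·1970·(T − 37.2) + 0.131·380·(T − 37.2) = 0
36.05(T − 325) + 1643(T − 37.2) + 49.78(T − 37.2) = 0
(36.05 + 1643 + 49.78) T = 36.05·325 + 1643·37.2 + 49.78·37.2
T ≈ 43.20 °C

T_f ≈ 43.2 °C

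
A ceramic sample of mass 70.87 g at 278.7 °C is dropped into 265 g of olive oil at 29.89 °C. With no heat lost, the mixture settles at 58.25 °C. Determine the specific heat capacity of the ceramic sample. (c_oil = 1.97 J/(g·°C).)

c ≈ 0.948 J/(g·°C)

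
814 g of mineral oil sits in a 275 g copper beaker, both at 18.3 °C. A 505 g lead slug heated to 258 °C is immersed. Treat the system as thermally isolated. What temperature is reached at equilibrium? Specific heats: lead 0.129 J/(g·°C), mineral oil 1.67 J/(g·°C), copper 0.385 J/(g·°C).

T_f ≈ 28.5 °C

Net heat exchanged in the isolated system is zero:
505*0.129*(T − 258) + 814*1.67*(T − 18.3) + 275*0.385*(T − 18.3) = 0
65.14(T − 258) + 1359.4(T − 18.3) + 105.88(T − 18.3) = 0
1530.4 T = 43622
T ≈ 28.50 °C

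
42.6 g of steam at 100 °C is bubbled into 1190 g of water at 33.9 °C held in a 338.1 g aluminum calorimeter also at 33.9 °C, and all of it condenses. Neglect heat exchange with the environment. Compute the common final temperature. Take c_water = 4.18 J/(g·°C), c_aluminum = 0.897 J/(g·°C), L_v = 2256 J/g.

T_f ≈ 53.7 °C

Energy balance with sensible and latent terms:
steam→water at 100 °C releases m L_v = 42.6×2256 = 96106
  condensate cools 100→T: 42.6×4.18×(T − 100) = 178.07(T − 100)
  original water: 4974.2(T − 33.9)
  aluminum cup: 338.1×0.897×(T − 33.9) = 303.28(T − 33.9)
5455.5 T = 96106 + 17807 + 178906 = 292819
T ≈ 53.67 °C (< 100 °C, so full condensation is consistent).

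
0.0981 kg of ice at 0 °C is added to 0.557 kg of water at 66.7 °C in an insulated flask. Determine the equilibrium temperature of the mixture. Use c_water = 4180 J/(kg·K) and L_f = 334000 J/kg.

Taking heat into each body as positive, Σ m c ΔT = 0:
latent heat to melt: 0.0981·334000 = 32765
  meltwater 0→T: 0.0981·4180·T = 410.06 T
  water cools: 0.557·4180·(T − 66.7) = 2328.3(T − 66.7)
2738.3 T = 155295 − 32765 = 122530
T ≈ 44.75 °C. Since T > 0 °C, the all-ice-melts assumption holds.

T_f ≈ 44.7 °C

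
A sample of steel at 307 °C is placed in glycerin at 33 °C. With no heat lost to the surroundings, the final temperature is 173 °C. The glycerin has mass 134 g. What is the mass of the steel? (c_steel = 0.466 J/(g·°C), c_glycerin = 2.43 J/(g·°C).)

m ≈ 730 g

|Q_steel| = |Q_glycerin|:
m×0.466×(307 − 173) = 134×2.43×(173 − 33)
62.44 m = 45587  ⇒  m ≈ 730 g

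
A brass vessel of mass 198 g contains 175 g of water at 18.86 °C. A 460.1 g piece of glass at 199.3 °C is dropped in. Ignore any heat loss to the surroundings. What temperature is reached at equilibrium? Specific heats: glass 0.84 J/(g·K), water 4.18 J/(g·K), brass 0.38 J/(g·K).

Conservation of energy gives ΣQ = 0:
460.1·0.84·(T − 199.3) + 175·4.18·(T − 18.86) + 198·0.38·(T − 18.86) = 0
386.48(T − 199.3) + 731.5(T − 18.86) + 75.24(T − 18.86) = 0
1193.2 T = 92241
T = 92241/1193.2 ≈ 77.30 °C

T_f ≈ 77.3 °C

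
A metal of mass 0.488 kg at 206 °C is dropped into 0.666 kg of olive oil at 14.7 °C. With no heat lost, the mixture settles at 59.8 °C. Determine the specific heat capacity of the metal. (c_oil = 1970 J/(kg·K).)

c ≈ 829 J/(kg·K)

m_s c (T_s − T_f) = m_oil c_oil (T_f − T_0):
0.488·c·(206 − 59.8) = 0.666·1970·(59.8 − 14.7)
71.35 c = 59172  ⇒  c ≈ 829.4 J/(kg·K)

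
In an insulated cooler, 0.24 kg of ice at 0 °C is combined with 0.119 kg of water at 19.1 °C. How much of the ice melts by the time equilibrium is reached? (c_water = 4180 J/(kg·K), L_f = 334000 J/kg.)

m_melted ≈ 0.0284 kg

Water can give up m c ΔT = 0.119·4180·19.1 = 9500.7 J before reaching 0 °C.
Fully melting the ice requires m_ice L_f = 0.24·334000 = 80160 J.
Since 9500.7 < 80160 J, not all the ice melts; equilibrium is at 0 °C.
m_melted·334000 = 9500.7  ⇒  m_melted ≈ 0.02845 kg.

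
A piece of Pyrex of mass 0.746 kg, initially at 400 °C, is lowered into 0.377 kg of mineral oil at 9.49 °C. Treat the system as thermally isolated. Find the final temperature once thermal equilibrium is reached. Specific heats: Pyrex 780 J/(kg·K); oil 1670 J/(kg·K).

T_f ≈ 197.1 °C

Taking heat into each body as positive, Σ m c ΔT = 0:
0.746*780*(T − 400) + 0.377*1670*(T − 9.49) = 0
(581.88 + 629.59) T = 581.88*400 + 629.59*9.49
T = 238727 / 1211.5 = 197 °C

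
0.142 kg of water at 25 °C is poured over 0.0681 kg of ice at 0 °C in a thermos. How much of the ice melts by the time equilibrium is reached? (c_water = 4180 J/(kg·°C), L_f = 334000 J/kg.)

Cooling the water to 0 °C releases 0.142·4180·25 = 14839 J.
To melt every bit of ice: 0.0681·334000 = 22745 J.
That's not enough to melt it all — equilibrium is at 0 °C with ice remaining.
Mass melted = 14839/334000 ≈ 0.04443 kg.

m_melted ≈ 0.0444 kg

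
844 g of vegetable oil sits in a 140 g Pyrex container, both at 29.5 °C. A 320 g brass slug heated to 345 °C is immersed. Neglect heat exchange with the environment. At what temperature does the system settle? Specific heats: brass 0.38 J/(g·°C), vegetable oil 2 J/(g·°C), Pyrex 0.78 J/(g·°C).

T_f ≈ 49.5 °C

With ΣQ=0 the equilibrium temperature is the m·c-weighted mean:
T_f = (121.6*345 + 1688*29.5 + 109.2*29.5) / (121.6 + 1688 + 109.2)
    = 94969 / 1918.8 ≈ 49.49 °C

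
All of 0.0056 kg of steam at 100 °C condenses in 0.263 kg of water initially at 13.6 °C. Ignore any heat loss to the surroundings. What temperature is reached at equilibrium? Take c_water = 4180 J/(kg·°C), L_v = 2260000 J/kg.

T_f ≈ 26.7 °C

Taking heat into each body as positive, Σ m c ΔT = 0:
steam→water at 100 °C releases m L_v = 0.0056·2260000 = 12656; condensate cools 100→T: 0.0056·4180·(T − 100) = 23.41(T − 100); water warms: 0.263·4180·(T − 13.6) = 1099.3(T − 13.6)
1122.7 T = 12656 + 2340.8 + 14951 = 29948
T ≈ 26.67 °C, under the boiling point, so the assumption holds.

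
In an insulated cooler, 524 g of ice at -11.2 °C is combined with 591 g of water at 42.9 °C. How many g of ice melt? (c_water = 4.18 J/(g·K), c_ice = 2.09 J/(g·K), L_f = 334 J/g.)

Cooling the water to 0 °C releases 591·4.18·42.9 = 105979 J.
Warming the ice to 0 °C takes 524·2.09·11.2 = 12266 J, leaving 93714 J for melting.
To melt every bit of ice: 524·334 = 175016 J.
Since 93714 < 175016 J, not all the ice melts; equilibrium is at 0 °C.
m_melt = 93714 / L_f = 280.6 g.

m_melted ≈ 281 g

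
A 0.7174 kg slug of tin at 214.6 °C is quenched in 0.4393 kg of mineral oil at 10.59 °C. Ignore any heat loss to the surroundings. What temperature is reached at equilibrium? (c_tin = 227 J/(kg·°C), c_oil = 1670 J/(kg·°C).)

T_f ≈ 47.6 °C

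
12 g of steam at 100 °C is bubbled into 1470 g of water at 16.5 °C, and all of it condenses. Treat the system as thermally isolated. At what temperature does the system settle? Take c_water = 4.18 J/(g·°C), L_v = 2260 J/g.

Sum of m c ΔT and latent-heat terms is zero:
condense steam: −12×2260 = −27120; condensed water 100 °C→T: 50.16(T − 100); water warms: 1470×4.18×(T − 16.5) = 6144.6(T − 16.5)
6194.8 T = 27120 + 5016 + 101386 = 133522
T ≈ 21.55 °C, under the boiling point, so the assumption holds.

T_f ≈ 21.6 °C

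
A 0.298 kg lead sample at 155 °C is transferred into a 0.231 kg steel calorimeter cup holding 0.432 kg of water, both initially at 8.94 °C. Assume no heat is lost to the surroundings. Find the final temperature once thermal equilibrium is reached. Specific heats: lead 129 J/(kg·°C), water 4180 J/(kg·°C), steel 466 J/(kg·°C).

With ΣQ=0 the equilibrium temperature is the m·c-weighted mean:
T_f = (38.44*155 + 1805.8*8.94 + 107.65*8.94) / (38.44 + 1805.8 + 107.65)
    = 23064 / 1951.8 ≈ 11.82 °C

T_f ≈ 11.8 °C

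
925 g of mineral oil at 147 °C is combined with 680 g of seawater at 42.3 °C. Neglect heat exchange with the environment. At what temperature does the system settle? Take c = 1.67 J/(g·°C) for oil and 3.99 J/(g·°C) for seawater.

T_f ≈ 80.3 °C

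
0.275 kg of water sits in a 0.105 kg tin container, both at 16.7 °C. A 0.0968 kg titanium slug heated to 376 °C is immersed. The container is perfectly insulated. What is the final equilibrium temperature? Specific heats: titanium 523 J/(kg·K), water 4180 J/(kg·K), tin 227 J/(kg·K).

Let T be the final temperature. ΣQ_i = 0:
0.0968*523*(T − 376) + 0.275*4180*(T − 16.7) + 0.105*227*(T − 16.7) = 0
(50.63 + 1149.5 + 23.84) T = 50.63*376 + 1149.5*16.7 + 23.84*16.7
T ≈ 31.56 °C

T_f ≈ 31.6 °C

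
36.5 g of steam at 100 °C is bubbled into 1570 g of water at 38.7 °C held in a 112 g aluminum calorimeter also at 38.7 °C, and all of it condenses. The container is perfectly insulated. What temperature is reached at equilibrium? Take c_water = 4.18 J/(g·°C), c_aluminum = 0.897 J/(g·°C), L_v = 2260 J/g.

T_f ≈ 52.2 °C

Taking heat into each body as positive, Σ m c ΔT = 0:
latent heat released on condensation: 36.5×2260 = 82490
  condensed water 100 °C→T: 152.57(T − 100)
  water warms: 1570×4.18×(T − 38.7) = 6562.6(T − 38.7)
  cup: 100.46(T − 38.7)
6815.6 T = 82490 + 15257 + 257861 = 355608
T ≈ 52.18 °C, under the boiling point, so the assumption holds.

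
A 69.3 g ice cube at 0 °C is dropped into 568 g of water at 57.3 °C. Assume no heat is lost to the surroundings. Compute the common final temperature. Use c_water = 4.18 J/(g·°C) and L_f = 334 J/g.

T_f ≈ 42.4 °C

Taking heat into each body as positive, Σ m c ΔT = 0:
fusion: m_ice L_f = 69.3·334 = 23146
  meltwater 0→T: 69.3·4.18·T = 289.67 T
  water: 2374.2(T − 57.3)
2663.9 T = 136044 − 23146 = 112898
T ≈ 42.38 °C — above 0 °C, consistent with complete melting.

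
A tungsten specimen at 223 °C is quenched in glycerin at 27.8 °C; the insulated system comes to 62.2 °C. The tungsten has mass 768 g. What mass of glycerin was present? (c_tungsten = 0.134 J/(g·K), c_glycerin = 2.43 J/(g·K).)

m ≈ 198 g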